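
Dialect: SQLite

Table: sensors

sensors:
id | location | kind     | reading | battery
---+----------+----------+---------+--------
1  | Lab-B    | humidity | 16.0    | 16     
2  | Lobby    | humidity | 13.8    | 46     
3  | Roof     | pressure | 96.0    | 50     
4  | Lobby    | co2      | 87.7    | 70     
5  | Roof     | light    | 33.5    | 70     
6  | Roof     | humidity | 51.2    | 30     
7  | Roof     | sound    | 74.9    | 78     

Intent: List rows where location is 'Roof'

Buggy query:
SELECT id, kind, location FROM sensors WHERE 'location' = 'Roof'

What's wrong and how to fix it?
Bug: 'location' in single quotes is a string literal, not the column; the comparison is literal-vs-literal and never true

Fix: Remove the quotes around the column name (or use double quotes for an identifier)

Corrected query:
SELECT id, kind, location FROM sensors WHERE location = 'Roof'

Result:
id | kind     | location
---+----------+---------
3  | pressure | Roof    
5  | light    | Roof    
6  | humidity | Roof    
7  | sound    | Roof    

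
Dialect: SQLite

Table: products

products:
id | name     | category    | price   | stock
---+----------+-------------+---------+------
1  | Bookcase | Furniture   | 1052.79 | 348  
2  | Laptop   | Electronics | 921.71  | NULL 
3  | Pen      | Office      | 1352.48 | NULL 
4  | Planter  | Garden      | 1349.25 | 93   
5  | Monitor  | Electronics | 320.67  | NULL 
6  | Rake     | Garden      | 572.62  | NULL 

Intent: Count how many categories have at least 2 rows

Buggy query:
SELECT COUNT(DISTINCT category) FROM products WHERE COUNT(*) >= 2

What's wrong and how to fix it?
Bug: WHERE filters individual rows, not groups, so a group-level COUNT is invalid there

Fix: Group first with HAVING COUNT(*) >= 2, then COUNT the resulting groups

Corrected query:
SELECT COUNT(*) FROM (SELECT category FROM products GROUP BY category HAVING COUNT(*) >= 2)

Result:
COUNT(*)
--------
2       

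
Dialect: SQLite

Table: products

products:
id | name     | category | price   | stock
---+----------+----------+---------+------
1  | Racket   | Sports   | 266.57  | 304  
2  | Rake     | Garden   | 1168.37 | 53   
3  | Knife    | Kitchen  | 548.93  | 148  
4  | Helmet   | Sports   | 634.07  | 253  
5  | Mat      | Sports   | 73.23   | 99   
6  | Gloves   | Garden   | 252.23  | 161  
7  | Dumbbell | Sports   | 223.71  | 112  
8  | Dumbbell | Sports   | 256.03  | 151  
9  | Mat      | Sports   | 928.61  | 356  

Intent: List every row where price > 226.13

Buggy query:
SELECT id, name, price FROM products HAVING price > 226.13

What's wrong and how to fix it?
Bug: HAVING filters the output of aggregation, but this query has no GROUP BY and no aggregate functions, so SQLite rejects it (HAVING clause on a non-aggregate query); the condition here is per row

Fix: Use WHERE for row-level filtering

Corrected query:
SELECT id, name, price FROM products WHERE price > 226.13

Result:
id | name     | price  
---+----------+--------
1  | Racket   | 266.57 
2  | Rake     | 1168.37
3  | Knife    | 548.93 
4  | Helmet   | 634.07 
6  | Gloves   | 252.23 
8  | Dumbbell | 256.03 
9  | Mat      | 928.61 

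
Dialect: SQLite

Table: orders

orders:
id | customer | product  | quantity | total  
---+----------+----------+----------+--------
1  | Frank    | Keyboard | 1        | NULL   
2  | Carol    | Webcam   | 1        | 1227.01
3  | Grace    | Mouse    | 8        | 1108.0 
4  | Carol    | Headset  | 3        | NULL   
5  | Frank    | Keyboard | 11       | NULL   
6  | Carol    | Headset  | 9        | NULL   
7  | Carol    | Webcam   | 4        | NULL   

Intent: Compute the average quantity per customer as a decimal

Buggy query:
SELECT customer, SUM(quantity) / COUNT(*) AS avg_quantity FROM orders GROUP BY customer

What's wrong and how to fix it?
Bug: Both operands are integers, so '/' performs integer division and truncates

Fix: Cast one side to REAL so the division keeps the fractional part

Corrected query:
SELECT customer, SUM(quantity) * 1.0 / COUNT(*) AS avg_quantity FROM orders GROUP BY customer

Result:
customer | avg_quantity
---------+-------------
Carol    | 4.25        
Frank    | 6           
Grace    | 8           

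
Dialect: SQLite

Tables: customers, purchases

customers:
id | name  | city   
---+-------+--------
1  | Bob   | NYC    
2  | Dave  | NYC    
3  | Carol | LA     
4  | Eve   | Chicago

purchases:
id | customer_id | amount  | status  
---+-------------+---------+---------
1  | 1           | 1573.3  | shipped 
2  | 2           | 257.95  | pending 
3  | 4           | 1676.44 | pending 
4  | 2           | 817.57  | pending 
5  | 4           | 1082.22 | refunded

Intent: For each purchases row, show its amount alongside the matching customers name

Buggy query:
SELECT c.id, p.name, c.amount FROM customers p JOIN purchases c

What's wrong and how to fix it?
Bug: Missing join condition: each purchases row is matched to all customers rows instead of just its own

Fix: Specify the join condition linking the foreign key to the parent id

Corrected query:
SELECT c.id, p.name, c.amount FROM customers p JOIN purchases c ON c.customer_id = p.id

Result:
id | name | amount 
---+------+--------
1  | Bob  | 1573.3 
2  | Dave | 257.95 
3  | Eve  | 1676.44
4  | Dave | 817.57 
5  | Eve  | 1082.22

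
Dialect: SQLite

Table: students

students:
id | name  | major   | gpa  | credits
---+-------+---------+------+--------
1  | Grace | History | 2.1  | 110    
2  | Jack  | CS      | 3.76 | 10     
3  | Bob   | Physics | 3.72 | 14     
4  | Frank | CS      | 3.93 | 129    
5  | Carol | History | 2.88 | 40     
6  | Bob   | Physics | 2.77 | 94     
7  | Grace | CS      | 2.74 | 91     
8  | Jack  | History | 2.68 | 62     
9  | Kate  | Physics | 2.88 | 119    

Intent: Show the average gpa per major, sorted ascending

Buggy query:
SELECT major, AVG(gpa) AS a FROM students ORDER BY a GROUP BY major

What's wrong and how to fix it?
Bug: ORDER BY appears before GROUP BY; SQL clause order requires GROUP BY first

Fix: Reorder: SELECT … FROM … GROUP BY … ORDER BY …

Corrected query:
SELECT major, AVG(gpa) AS a FROM students GROUP BY major ORDER BY a

Result:
major   | a       
--------+---------
History | 2.553333
Physics | 3.123333
CS      | 3.476667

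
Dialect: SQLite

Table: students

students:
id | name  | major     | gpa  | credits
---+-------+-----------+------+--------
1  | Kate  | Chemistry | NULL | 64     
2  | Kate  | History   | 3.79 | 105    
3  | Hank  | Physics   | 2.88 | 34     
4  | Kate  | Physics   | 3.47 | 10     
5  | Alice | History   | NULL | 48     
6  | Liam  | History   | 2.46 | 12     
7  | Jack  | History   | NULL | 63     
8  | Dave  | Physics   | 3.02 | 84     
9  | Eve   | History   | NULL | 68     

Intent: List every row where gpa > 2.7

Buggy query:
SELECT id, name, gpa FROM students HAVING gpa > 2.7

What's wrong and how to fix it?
Bug: This is a non-aggregate query (no GROUP BY, no aggregates), so in SQLite the HAVING clause is invalid here; a row-level condition belongs in WHERE

Fix: Use WHERE for row-level filtering

Corrected query:
SELECT id, name, gpa FROM students WHERE gpa > 2.7

Result:
id | name | gpa 
---+------+-----
2  | Kate | 3.79
3  | Hank | 2.88
4  | Kate | 3.47
8  | Dave | 3.02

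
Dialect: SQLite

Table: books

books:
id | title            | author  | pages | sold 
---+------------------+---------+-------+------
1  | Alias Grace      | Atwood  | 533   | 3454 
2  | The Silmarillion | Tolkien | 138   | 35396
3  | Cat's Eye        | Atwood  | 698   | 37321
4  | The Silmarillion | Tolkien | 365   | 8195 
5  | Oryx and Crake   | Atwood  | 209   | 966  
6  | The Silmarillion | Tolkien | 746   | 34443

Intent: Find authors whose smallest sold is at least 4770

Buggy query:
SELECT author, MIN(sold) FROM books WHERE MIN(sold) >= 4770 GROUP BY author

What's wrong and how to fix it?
Bug: MIN() in WHERE is a misuse of aggregate

Fix: Use HAVING for the per-group MIN condition

Corrected query:
SELECT author, MIN(sold) FROM books GROUP BY author HAVING MIN(sold) >= 4770

Result:
author  | MIN(sold)
--------+----------
Tolkien | 8195     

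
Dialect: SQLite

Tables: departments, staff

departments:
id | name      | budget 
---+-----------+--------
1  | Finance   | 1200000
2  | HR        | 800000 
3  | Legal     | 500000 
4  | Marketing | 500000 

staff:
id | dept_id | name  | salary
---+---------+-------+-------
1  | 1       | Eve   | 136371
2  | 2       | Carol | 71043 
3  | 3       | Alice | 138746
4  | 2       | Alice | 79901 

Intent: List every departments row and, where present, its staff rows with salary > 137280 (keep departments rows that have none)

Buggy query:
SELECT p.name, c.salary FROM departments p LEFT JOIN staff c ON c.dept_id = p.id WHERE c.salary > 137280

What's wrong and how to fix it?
Bug: A WHERE condition on the right-hand table after LEFT JOIN drops unmatched parents

Fix: Move the right-table condition into the ON clause so unmatched parents are kept

Corrected query:
SELECT p.name, c.salary FROM departments p LEFT JOIN staff c ON c.dept_id = p.id AND c.salary > 137280

Result:
name      | salary
----------+-------
Finance   | NULL  
HR        | NULL  
Legal     | 138746
Marketing | NULL  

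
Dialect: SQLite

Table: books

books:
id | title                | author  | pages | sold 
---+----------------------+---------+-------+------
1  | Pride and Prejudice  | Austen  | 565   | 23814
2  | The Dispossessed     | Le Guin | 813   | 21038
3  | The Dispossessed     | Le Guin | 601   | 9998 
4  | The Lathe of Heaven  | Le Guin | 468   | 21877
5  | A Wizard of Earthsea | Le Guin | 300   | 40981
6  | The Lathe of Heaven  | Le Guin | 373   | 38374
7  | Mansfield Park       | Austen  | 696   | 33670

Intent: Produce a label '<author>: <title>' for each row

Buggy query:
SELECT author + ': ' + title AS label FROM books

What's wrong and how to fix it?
Bug: SQLite uses || for string concatenation; + coerces text to numbers (yielding 0)

Fix: Use the || operator for string concatenation

Corrected query:
SELECT author || ': ' || title AS label FROM books

Result:
label                        
-----------------------------
Austen: Pride and Prejudice  
Le Guin: The Dispossessed    
Le Guin: The Dispossessed    
Le Guin: The Lathe of Heaven 
Le Guin: A Wizard of Earthsea
Le Guin: The Lathe of Heaven 
Austen: Mansfield Park       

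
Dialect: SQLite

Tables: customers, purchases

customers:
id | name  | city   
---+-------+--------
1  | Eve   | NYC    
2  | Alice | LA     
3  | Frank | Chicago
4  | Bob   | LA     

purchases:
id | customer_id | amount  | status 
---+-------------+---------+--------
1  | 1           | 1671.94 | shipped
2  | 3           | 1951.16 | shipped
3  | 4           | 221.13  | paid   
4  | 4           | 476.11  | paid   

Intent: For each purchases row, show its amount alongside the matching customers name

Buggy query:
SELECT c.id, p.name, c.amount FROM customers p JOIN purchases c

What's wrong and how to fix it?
Bug: Missing join condition: each purchases row is matched to all customers rows instead of just its own

Fix: Add ON c.customer_id = p.id to the JOIN

Corrected query:
SELECT c.id, p.name, c.amount FROM customers p JOIN purchases c ON c.customer_id = p.id

Result:
id | name  | amount 
---+-------+--------
1  | Eve   | 1671.94
2  | Frank | 1951.16
3  | Bob   | 221.13 
4  | Bob   | 476.11 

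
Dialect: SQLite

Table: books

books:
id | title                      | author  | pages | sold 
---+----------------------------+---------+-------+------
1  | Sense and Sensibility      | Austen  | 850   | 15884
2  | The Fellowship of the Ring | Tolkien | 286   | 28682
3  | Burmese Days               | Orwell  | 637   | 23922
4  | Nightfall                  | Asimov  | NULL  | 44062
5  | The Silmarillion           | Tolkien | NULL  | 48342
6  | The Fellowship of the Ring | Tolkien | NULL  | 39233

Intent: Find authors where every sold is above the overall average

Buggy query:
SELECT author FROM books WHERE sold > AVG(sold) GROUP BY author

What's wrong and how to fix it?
Bug: WHERE evaluates per row before aggregation, so AVG() is unavailable

Fix: Use a subquery for AVG and a HAVING MIN(...) filter so the condition holds for every row in the group

Corrected query:
SELECT author FROM books GROUP BY author HAVING MIN(sold) > (SELECT AVG(sold) FROM books)

Result:
author
------
Asimov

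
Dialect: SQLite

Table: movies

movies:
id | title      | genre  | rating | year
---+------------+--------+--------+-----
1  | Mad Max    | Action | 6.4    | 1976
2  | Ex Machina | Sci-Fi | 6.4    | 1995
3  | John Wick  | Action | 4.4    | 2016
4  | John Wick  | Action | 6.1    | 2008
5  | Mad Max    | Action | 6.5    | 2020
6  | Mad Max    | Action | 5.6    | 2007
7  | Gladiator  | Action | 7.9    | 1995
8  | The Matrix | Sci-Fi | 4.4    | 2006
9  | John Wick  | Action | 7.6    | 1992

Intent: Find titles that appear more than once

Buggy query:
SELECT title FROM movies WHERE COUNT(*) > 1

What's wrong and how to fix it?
Bug: COUNT(*) is an aggregate and cannot be used in WHERE

Fix: GROUP BY title, then filter groups with HAVING COUNT(*) > 1

Corrected query:
SELECT title FROM movies GROUP BY title HAVING COUNT(*) > 1

Result:
title    
---------
John Wick
Mad Max  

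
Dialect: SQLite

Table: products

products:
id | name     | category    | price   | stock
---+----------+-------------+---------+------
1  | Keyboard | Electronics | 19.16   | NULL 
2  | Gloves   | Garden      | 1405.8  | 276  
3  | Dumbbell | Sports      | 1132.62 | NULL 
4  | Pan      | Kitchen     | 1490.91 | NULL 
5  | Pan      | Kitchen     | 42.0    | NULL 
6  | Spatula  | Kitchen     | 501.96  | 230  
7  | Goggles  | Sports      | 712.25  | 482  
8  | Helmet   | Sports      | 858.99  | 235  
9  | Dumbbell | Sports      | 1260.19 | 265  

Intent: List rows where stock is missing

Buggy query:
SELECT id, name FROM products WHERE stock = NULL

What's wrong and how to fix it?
Bug: '= NULL' is always unknown in SQL three-valued logic, so no rows match

Fix: Replace '= NULL' with 'IS NULL'

Corrected query:
SELECT id, name FROM products WHERE stock IS NULL

Result:
id | name    
---+---------
1  | Keyboard
3  | Dumbbell
4  | Pan     
5  | Pan     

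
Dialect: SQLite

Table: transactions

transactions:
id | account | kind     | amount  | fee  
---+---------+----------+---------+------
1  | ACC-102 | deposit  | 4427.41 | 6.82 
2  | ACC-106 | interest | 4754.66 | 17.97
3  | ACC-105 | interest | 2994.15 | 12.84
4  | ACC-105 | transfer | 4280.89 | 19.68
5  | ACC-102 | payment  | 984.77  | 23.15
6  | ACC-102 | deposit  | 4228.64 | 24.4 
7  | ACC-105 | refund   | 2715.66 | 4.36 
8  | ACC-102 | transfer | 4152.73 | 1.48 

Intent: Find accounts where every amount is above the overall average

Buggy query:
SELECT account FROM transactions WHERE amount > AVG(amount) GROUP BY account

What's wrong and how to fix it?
Bug: WHERE evaluates per row before aggregation, so AVG() is unavailable

Fix: Compute the overall average in a scalar subquery and compare each group's MIN against it in HAVING

Corrected query:
SELECT account FROM transactions GROUP BY account HAVING MIN(amount) > (SELECT AVG(amount) FROM transactions)

Result:
account
-------
ACC-106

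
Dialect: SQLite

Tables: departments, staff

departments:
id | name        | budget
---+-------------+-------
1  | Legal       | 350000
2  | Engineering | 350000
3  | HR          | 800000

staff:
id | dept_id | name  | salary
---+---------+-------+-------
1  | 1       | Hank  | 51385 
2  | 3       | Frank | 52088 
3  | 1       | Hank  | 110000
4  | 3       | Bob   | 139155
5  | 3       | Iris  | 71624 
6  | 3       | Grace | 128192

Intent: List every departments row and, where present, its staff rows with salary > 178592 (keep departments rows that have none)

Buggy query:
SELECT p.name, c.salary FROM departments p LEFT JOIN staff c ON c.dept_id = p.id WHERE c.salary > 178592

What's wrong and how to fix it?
Bug: Filtering c.salary in WHERE discards the NULL rows produced by LEFT JOIN, turning it into an inner join

Fix: Put 'c.salary > 178592' in the JOIN's ON clause instead of WHERE

Corrected query:
SELECT p.name, c.salary FROM departments p LEFT JOIN staff c ON c.dept_id = p.id AND c.salary > 178592

Result:
name        | salary
------------+-------
Legal       | NULL  
Engineering | NULL  
HR          | NULL  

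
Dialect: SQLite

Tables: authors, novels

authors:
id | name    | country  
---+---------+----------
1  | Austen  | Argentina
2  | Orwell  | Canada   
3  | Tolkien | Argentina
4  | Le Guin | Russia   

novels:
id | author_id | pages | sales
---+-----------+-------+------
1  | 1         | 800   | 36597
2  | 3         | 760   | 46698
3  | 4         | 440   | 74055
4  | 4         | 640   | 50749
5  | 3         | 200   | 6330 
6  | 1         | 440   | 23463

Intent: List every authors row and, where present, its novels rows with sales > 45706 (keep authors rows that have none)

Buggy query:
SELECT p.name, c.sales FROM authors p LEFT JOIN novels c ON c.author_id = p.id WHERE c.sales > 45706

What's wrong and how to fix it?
Bug: A WHERE condition on the right-hand table after LEFT JOIN drops unmatched parents

Fix: Move the right-table condition into the ON clause so unmatched parents are kept

Corrected query:
SELECT p.name, c.sales FROM authors p LEFT JOIN novels c ON c.author_id = p.id AND c.sales > 45706

Result:
name    | sales
--------+------
Austen  | NULL 
Orwell  | NULL 
Tolkien | 46698
Le Guin | 50749
Le Guin | 74055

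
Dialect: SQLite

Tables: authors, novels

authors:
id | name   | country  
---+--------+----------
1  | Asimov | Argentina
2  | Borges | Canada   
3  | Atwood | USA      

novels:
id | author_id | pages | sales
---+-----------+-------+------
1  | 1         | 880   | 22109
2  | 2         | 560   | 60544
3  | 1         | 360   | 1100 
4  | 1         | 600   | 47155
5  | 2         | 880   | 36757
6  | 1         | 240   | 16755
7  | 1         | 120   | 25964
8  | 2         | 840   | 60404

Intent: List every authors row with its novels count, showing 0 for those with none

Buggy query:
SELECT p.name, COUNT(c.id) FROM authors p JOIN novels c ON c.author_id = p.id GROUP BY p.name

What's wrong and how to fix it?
Bug: An inner join excludes parents with zero children

Fix: Use LEFT JOIN so parents without children still appear (COUNT(c.id) gives 0)

Corrected query:
SELECT p.name, COUNT(c.id) FROM authors p LEFT JOIN novels c ON c.author_id = p.id GROUP BY p.name

Result:
name   | COUNT(c.id)
-------+------------
Asimov | 5          
Atwood | 0          
Borges | 3          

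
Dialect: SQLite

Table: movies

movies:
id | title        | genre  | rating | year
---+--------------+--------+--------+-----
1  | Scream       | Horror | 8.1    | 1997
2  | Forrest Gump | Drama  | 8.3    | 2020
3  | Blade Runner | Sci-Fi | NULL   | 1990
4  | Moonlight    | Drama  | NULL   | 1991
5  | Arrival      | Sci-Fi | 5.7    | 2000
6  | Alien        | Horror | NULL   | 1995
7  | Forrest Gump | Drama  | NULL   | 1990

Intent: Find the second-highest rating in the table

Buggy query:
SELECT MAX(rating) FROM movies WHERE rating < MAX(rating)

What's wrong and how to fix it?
Bug: The inner MAX is an aggregate inside WHERE, which is not allowed

Fix: Put the inner MAX in a scalar subquery

Corrected query:
SELECT MAX(rating) FROM movies WHERE rating < (SELECT MAX(rating) FROM movies)

Result:
MAX(rating)
-----------
8.1        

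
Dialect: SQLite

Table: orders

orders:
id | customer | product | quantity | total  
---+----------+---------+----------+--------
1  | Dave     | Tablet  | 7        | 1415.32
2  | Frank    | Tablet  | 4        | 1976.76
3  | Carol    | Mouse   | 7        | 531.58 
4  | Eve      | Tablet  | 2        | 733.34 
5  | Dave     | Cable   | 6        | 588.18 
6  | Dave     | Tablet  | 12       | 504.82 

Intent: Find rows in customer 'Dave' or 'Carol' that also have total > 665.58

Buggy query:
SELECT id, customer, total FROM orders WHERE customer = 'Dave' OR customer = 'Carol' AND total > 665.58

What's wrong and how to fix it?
Bug: AND binds tighter than OR, so this parses as customer = 'Dave' OR (customer = 'Carol' AND total > 665.58)

Fix: Group the OR with parentheses (or use IN), then AND the threshold

Corrected query:
SELECT id, customer, total FROM orders WHERE (customer = 'Dave' OR customer = 'Carol') AND total > 665.58

Result:
id | customer | total  
---+----------+--------
1  | Dave     | 1415.32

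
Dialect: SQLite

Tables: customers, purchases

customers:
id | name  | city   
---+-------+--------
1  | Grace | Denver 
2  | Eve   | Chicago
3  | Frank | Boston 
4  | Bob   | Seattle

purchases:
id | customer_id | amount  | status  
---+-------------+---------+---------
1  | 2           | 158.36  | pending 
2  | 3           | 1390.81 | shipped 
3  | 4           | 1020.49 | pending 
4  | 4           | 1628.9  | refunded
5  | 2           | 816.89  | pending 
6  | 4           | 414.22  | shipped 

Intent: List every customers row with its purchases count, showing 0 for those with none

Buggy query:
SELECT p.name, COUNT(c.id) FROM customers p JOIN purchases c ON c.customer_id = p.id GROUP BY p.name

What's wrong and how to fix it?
Bug: An inner join excludes parents with zero children

Fix: Use LEFT JOIN so parents without children still appear (COUNT(c.id) gives 0)

Corrected query:
SELECT p.name, COUNT(c.id) FROM customers p LEFT JOIN purchases c ON c.customer_id = p.id GROUP BY p.name

Result:
name  | COUNT(c.id)
------+------------
Bob   | 3          
Eve   | 2          
Frank | 1          
Grace | 0          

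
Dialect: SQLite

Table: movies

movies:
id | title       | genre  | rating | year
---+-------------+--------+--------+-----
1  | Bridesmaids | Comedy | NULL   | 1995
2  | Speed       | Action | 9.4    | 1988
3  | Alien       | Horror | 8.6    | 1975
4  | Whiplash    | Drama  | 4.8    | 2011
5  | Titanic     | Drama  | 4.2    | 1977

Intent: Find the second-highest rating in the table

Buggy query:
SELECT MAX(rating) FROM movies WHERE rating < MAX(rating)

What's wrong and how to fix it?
Bug: The inner MAX is an aggregate inside WHERE, which is not allowed

Fix: Compute the overall MAX in a subquery, then take MAX of rows below it

Corrected query:
SELECT MAX(rating) FROM movies WHERE rating < (SELECT MAX(rating) FROM movies)

Result:
MAX(rating)
-----------
8.6        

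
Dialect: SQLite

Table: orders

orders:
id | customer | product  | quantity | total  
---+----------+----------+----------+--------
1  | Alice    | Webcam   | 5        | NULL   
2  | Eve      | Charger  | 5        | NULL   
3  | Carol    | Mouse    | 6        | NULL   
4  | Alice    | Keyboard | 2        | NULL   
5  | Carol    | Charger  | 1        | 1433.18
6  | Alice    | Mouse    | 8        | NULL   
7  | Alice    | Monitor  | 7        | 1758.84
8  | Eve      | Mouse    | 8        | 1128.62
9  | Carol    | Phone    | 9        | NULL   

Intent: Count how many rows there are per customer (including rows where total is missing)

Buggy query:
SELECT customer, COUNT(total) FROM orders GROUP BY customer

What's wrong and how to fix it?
Bug: COUNT(column) counts non-NULL values only; rows with NULL total aren't counted

Fix: Replace COUNT(total) with COUNT(*)

Corrected query:
SELECT customer, COUNT(*) FROM orders GROUP BY customer

Result:
customer | COUNT(*)
---------+---------
Alice    | 4       
Carol    | 3       
Eve      | 2       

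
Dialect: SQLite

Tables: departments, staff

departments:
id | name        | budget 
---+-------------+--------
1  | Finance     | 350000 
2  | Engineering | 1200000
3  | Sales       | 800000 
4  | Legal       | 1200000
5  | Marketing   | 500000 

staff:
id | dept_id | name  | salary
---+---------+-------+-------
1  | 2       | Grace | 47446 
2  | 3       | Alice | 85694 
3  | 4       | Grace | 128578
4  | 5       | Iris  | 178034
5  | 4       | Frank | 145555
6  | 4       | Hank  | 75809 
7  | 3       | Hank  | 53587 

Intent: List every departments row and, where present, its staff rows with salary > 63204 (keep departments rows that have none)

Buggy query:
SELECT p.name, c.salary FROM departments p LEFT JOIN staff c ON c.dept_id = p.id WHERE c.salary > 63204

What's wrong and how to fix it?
Bug: A WHERE condition on the right-hand table after LEFT JOIN drops unmatched parents

Fix: Put 'c.salary > 63204' in the JOIN's ON clause instead of WHERE

Corrected query:
SELECT p.name, c.salary FROM departments p LEFT JOIN staff c ON c.dept_id = p.id AND c.salary > 63204

Result:
name        | salary
------------+-------
Finance     | NULL  
Engineering | NULL  
Sales       | 85694 
Legal       | 75809 
Legal       | 128578
Legal       | 145555
Marketing   | 178034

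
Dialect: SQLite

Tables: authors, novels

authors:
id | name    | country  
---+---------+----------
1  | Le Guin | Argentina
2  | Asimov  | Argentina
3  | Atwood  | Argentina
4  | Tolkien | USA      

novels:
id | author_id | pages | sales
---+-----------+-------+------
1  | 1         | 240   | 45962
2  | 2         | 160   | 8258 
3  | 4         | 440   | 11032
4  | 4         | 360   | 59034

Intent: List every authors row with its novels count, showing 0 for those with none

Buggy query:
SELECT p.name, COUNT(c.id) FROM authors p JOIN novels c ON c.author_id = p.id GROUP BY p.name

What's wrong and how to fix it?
Bug: An inner join excludes parents with zero children

Fix: Use LEFT JOIN so parents without children still appear (COUNT(c.id) gives 0)

Corrected query:
SELECT p.name, COUNT(c.id) FROM authors p LEFT JOIN novels c ON c.author_id = p.id GROUP BY p.name

Result:
name    | COUNT(c.id)
--------+------------
Asimov  | 1          
Atwood  | 0          
Le Guin | 1          
Tolkien | 2          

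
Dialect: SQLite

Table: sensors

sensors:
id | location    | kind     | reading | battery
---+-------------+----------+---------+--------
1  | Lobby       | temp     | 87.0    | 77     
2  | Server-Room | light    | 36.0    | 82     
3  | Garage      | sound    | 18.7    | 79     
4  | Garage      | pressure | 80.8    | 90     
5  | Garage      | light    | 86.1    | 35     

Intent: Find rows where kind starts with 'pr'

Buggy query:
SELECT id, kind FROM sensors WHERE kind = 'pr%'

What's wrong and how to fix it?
Bug: Wildcards only work with LIKE; '=' treats '%' as a literal character

Fix: Use LIKE for wildcard pattern matching

Corrected query:
SELECT id, kind FROM sensors WHERE kind LIKE 'pr%'

Result:
id | kind    
---+---------
4  | pressure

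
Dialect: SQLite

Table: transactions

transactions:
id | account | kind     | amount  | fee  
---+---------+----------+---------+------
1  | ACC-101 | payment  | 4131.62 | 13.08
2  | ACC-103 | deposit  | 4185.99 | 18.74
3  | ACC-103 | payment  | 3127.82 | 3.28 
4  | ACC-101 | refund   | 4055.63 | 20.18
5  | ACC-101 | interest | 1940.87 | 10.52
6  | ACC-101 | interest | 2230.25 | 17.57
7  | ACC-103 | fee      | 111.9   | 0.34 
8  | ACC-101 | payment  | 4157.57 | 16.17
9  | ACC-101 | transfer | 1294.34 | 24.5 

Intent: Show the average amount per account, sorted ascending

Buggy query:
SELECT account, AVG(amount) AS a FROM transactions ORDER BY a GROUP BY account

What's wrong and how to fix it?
Bug: GROUP BY must precede ORDER BY

Fix: Reorder: SELECT … FROM … GROUP BY … ORDER BY …

Corrected query:
SELECT account, AVG(amount) AS a FROM transactions GROUP BY account ORDER BY a

Result:
account | a          
--------+------------
ACC-103 | 2475.236667
ACC-101 | 2968.38    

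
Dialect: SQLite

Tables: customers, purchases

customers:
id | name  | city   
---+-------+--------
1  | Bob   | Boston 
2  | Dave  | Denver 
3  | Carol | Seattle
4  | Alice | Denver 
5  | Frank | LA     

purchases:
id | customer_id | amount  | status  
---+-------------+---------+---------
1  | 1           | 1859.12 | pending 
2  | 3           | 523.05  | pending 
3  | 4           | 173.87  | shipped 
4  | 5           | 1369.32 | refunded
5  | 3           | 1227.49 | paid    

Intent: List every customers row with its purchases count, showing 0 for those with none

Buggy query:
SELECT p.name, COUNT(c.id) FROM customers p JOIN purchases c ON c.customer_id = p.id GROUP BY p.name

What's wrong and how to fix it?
Bug: INNER JOIN drops customers rows that have no matching purchases rows

Fix: Switch to LEFT JOIN to retain unmatched parent rows

Corrected query:
SELECT p.name, COUNT(c.id) FROM customers p LEFT JOIN purchases c ON c.customer_id = p.id GROUP BY p.name

Result:
name  | COUNT(c.id)
------+------------
Alice | 1          
Bob   | 1          
Carol | 2          
Dave  | 0          
Frank | 1          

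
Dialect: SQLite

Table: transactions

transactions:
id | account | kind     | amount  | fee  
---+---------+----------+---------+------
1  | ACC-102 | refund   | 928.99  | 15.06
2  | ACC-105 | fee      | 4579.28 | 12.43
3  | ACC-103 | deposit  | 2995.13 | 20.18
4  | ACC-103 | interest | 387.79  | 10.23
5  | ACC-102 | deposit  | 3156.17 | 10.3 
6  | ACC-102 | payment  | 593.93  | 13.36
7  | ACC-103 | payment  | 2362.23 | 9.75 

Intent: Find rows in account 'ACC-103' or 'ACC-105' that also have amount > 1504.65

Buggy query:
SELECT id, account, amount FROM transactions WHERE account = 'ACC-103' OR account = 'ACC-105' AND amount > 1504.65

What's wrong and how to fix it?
Bug: Without parentheses, AND is evaluated before OR, so the amount filter only applies to the 'ACC-105' branch

Fix: Group the OR with parentheses (or use IN), then AND the threshold

Corrected query:
SELECT id, account, amount FROM transactions WHERE (account = 'ACC-103' OR account = 'ACC-105') AND amount > 1504.65

Result:
id | account | amount 
---+---------+--------
2  | ACC-105 | 4579.28
3  | ACC-103 | 2995.13
7  | ACC-103 | 2362.23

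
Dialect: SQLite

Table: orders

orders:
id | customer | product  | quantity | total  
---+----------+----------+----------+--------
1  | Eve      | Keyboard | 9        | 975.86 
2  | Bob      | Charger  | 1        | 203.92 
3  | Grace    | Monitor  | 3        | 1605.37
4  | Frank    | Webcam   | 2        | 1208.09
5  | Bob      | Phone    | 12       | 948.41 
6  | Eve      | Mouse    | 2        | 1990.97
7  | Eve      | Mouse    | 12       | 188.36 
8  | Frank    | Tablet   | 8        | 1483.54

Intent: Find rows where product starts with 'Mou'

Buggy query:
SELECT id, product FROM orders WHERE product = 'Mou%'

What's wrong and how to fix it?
Bug: '=' compares the literal string including the % character; pattern matching needs LIKE

Fix: Use LIKE for wildcard pattern matching

Corrected query:
SELECT id, product FROM orders WHERE product LIKE 'Mou%'

Result:
id | product
---+--------
6  | Mouse  
7  | Mouse  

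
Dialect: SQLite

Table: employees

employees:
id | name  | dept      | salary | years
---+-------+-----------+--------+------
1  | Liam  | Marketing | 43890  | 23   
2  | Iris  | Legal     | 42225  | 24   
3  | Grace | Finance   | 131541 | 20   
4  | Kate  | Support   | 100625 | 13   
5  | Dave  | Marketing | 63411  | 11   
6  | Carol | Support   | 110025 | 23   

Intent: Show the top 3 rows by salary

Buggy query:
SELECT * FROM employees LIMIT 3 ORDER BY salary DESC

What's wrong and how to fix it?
Bug: ORDER BY cannot follow LIMIT; LIMIT is the final clause

Fix: Swap the clauses: ORDER BY first, then LIMIT

Corrected query:
SELECT * FROM employees ORDER BY salary DESC LIMIT 3

Result:
id | name  | dept    | salary | years
---+-------+---------+--------+------
3  | Grace | Finance | 131541 | 20   
6  | Carol | Support | 110025 | 23   
4  | Kate  | Support | 100625 | 13   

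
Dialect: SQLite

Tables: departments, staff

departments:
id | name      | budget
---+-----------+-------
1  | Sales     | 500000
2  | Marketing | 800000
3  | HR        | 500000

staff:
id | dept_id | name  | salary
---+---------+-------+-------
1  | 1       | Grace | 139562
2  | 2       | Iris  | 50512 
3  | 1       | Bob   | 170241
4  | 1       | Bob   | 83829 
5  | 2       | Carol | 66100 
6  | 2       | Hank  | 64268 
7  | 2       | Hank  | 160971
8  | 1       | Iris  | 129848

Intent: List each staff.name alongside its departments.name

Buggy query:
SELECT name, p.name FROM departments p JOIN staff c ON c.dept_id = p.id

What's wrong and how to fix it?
Bug: Both tables have a 'name' column; the unqualified reference is ambiguous

Fix: Qualify the column with its table alias (c.name)

Corrected query:
SELECT c.name, p.name FROM departments p JOIN staff c ON c.dept_id = p.id

Result:
name  | name     
------+----------
Grace | Sales    
Iris  | Marketing
Bob   | Sales    
Bob   | Sales    
Carol | Marketing
Hank  | Marketing
Hank  | Marketing
Iris  | Sales    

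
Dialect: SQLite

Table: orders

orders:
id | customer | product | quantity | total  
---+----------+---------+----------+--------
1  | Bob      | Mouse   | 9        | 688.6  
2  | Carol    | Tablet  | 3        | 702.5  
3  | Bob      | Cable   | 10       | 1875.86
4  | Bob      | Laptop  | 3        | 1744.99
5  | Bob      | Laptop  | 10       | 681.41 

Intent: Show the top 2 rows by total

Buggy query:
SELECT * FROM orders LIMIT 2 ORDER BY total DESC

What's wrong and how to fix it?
Bug: ORDER BY cannot follow LIMIT; LIMIT is the final clause

Fix: Swap the clauses: ORDER BY first, then LIMIT

Corrected query:
SELECT * FROM orders ORDER BY total DESC LIMIT 2

Result:
id | customer | product | quantity | total  
---+----------+---------+----------+--------
3  | Bob      | Cable   | 10       | 1875.86
4  | Bob      | Laptop  | 3        | 1744.99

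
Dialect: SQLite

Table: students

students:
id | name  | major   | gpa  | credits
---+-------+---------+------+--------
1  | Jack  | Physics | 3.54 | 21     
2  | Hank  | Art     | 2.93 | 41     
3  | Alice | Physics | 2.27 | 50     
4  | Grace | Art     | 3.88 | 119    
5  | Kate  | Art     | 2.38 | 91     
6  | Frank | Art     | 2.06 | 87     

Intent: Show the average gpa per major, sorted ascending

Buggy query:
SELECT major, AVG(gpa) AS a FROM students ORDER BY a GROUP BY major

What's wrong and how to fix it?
Bug: GROUP BY must precede ORDER BY

Fix: Reorder: SELECT … FROM … GROUP BY … ORDER BY …

Corrected query:
SELECT major, AVG(gpa) AS a FROM students GROUP BY major ORDER BY a

Result:
major   | a     
--------+-------
Art     | 2.8125
Physics | 2.905 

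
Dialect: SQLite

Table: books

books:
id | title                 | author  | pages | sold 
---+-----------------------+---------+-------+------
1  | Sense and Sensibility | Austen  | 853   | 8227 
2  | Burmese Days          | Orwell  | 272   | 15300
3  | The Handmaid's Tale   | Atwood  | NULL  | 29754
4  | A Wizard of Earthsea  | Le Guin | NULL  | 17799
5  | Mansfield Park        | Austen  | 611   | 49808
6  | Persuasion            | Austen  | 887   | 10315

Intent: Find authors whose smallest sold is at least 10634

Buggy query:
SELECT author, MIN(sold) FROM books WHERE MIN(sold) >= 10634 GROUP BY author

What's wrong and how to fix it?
Bug: MIN() in WHERE is a misuse of aggregate

Fix: Use HAVING for the per-group MIN condition

Corrected query:
SELECT author, MIN(sold) FROM books GROUP BY author HAVING MIN(sold) >= 10634

Result:
author  | MIN(sold)
--------+----------
Atwood  | 29754    
Le Guin | 17799    
Orwell  | 15300    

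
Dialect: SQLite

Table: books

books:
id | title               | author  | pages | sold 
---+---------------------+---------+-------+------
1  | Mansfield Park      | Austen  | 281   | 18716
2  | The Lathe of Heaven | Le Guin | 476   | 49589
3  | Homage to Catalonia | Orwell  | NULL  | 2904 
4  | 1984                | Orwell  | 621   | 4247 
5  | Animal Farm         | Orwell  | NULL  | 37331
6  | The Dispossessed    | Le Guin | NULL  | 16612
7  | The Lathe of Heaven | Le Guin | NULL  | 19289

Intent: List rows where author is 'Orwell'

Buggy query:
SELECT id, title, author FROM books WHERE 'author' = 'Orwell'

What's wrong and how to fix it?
Bug: 'author' in single quotes is a string literal, not the column; the comparison is literal-vs-literal and never true

Fix: Reference the column as author without single quotes

Corrected query:
SELECT id, title, author FROM books WHERE author = 'Orwell'

Result:
id | title               | author
---+---------------------+-------
3  | Homage to Catalonia | Orwell
4  | 1984                | Orwell
5  | Animal Farm         | Orwell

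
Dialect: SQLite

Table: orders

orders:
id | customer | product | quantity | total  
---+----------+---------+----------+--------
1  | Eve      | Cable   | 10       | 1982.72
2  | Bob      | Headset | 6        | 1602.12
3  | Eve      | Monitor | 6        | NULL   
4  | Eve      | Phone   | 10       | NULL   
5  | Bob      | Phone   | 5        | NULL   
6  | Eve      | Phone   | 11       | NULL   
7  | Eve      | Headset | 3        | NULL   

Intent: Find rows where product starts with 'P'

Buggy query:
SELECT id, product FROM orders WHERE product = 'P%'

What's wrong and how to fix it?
Bug: Wildcards only work with LIKE; '=' treats '%' as a literal character

Fix: Replace '=' with LIKE so 'P%' is treated as a pattern

Corrected query:
SELECT id, product FROM orders WHERE product LIKE 'P%'

Result:
id | product
---+--------
4  | Phone  
5  | Phone  
6  | Phone  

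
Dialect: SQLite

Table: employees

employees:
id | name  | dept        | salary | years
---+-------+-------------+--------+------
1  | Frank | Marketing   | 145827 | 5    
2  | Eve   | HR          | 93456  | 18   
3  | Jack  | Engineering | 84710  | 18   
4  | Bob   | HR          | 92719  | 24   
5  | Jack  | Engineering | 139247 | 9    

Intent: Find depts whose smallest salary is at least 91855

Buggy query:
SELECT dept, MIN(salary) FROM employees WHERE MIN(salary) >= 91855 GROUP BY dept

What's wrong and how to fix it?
Bug: MIN() in WHERE is a misuse of aggregate

Fix: Use HAVING for the per-group MIN condition

Corrected query:
SELECT dept, MIN(salary) FROM employees GROUP BY dept HAVING MIN(salary) >= 91855

Result:
dept      | MIN(salary)
----------+------------
HR        | 92719      
Marketing | 145827     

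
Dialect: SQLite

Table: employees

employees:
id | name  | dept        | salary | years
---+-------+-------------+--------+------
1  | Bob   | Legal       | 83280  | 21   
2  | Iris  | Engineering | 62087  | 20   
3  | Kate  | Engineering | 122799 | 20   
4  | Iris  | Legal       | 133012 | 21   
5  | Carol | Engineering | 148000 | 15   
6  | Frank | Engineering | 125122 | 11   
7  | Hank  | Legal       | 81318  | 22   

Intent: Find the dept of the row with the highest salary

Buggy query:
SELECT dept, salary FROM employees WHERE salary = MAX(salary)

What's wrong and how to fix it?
Bug: MAX(salary) is an aggregate and cannot be used directly in WHERE

Fix: Wrap MAX in a scalar subquery so WHERE compares against a single value

Corrected query:
SELECT dept, salary FROM employees WHERE salary = (SELECT MAX(salary) FROM employees)

Result:
dept        | salary
------------+-------
Engineering | 148000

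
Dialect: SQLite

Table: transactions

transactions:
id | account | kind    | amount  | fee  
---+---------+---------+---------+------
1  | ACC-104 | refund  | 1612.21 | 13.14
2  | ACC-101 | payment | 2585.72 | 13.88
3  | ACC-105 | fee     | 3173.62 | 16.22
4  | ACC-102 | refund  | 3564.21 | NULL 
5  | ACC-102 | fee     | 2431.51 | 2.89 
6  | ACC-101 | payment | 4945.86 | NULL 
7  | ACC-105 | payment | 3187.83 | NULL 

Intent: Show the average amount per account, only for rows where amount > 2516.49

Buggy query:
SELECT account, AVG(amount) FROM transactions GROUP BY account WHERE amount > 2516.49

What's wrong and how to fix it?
Bug: Row-level WHERE must come before GROUP BY in the clause order

Fix: Place WHERE between FROM and GROUP BY

Corrected query:
SELECT account, AVG(amount) FROM transactions WHERE amount > 2516.49 GROUP BY account

Result:
account | AVG(amount)
--------+------------
ACC-101 | 3765.79    
ACC-102 | 3564.21    
ACC-105 | 3180.725   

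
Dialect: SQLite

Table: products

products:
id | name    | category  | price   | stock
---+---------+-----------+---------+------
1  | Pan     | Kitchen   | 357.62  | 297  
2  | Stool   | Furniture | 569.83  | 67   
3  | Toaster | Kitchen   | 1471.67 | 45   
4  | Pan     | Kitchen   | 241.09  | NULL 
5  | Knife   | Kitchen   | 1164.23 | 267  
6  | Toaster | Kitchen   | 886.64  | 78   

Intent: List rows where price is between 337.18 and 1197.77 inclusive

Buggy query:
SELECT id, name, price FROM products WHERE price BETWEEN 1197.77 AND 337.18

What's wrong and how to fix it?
Bug: BETWEEN expects the lower bound first; with 1197.77 AND 337.18 the range is empty

Fix: Write BETWEEN 337.18 AND 1197.77

Corrected query:
SELECT id, name, price FROM products WHERE price BETWEEN 337.18 AND 1197.77

Result:
id | name    | price  
---+---------+--------
1  | Pan     | 357.62 
2  | Stool   | 569.83 
5  | Knife   | 1164.23
6  | Toaster | 886.64 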